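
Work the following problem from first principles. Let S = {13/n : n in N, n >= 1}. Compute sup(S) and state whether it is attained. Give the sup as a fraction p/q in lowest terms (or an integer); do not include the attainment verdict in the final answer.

Analysis:
- Values: 13, 13/2, 13/3, 13/4, ... strictly decreasing.
- The maximum is 13 (n=1); sup = 13 (attained).
- The set is bounded below by 0; 13/n -> 0 so 0 is the greatest lower bound.
- 0 is not in the set, so inf = 0 is not attained.
Conclusion: sup(S) = 13, attained in S.

13


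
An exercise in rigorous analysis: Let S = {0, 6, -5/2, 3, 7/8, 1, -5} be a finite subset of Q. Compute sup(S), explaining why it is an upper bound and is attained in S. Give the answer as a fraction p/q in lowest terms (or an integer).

S is finite, so sup(S) = max(S).
Sorted decreasing:
6, 3, 1, 7/8, 0, -5/2, -5
The extremum is 6.
For every x in S, x <= 6. And 6 is in S, so it is attained.
Therefore sup(S) = 6.

6


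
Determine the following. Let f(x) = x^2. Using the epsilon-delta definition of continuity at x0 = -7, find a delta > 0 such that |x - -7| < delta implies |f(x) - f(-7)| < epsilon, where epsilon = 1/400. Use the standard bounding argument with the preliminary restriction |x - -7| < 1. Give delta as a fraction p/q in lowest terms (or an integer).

Factor: |x^2 - (-7)^2| = |x - -7| * |x + -7|.
Impose |x - -7| < 1 first. Then |x + -7| = |(x - -7) + 2*(-7)| <= |x - -7| + 2*|-7| < 1 + 14 = 15.
So |x^2 - (-7)^2| < delta * 15.
We need delta * 15 <= 1/400, i.e. delta <= 1/400/15 = 1/6000.
Since 1/6000 < 1, this is tighter than 1; take delta = 1/6000.
So delta = 1/6000 works.

1/6000


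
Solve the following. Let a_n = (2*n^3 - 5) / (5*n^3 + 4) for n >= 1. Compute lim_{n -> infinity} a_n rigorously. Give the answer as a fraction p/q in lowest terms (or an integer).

Divide numerator and denominator by n^3, the highest power:
numerator / n^3 = 2 - 5/n^3
denominator / n^3 = 5 + 4/n^3
As n -> infinity, all terms of the form c/n^k (k >= 1) tend to 0.
So numerator / n^3 -> 2 and denominator / n^3 -> 5.
Therefore lim a_n = 2/5.

2/5


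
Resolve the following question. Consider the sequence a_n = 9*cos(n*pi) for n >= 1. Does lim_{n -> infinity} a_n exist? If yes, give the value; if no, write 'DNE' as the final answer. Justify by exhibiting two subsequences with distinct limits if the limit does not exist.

Examine the behaviour of a_n along subsequences.
cos(n*pi) = (-1)^n, so a_n = 9*(-1)^n. a_{2k} = 9 -> 9. a_{2k+1} = -9 -> -9.
Since these two subsequential limits are 9 and -9, distinct, the full sequence cannot converge (a convergent sequence has all subsequences tending to the same limit). So lim a_n does not exist.

DNE


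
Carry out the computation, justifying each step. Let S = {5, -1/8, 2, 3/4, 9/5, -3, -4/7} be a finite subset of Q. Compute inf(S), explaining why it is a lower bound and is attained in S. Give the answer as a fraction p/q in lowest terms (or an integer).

S is finite, so inf(S) = min(S).
Sorted increasing:
-3, -4/7, -1/8, 3/4, 9/5, 2, 5
The extremum is -3.
For every x in S, x >= -3. And -3 is in S, so it is attained.
Therefore inf(S) = -3.

-3


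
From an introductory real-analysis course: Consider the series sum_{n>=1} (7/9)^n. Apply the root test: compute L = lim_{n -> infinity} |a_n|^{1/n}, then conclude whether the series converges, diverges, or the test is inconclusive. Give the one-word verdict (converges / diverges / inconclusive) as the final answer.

Let a_n denote the general term. Form |a_n|^(1/n) and simplify:
|a_n|^(1/n) = 7/9
Take the limit as n -> infinity: L = 7/9.
Since L = 7/9 < 1, the root test implies convergence.

converges


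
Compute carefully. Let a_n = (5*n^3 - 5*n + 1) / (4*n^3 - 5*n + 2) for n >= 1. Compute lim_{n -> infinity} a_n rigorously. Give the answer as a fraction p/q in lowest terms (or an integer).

Divide numerator and denominator by n^3, the highest power:
numerator / n^3 = 5 - 5/n^2 + n^(-3)
denominator / n^3 = 4 - 5/n^2 + 2/n^3
As n -> infinity, all terms of the form c/n^k (k >= 1) tend to 0.
So numerator / n^3 -> 5 and denominator / n^3 -> 4.
Therefore lim a_n = 5/4.

5/4


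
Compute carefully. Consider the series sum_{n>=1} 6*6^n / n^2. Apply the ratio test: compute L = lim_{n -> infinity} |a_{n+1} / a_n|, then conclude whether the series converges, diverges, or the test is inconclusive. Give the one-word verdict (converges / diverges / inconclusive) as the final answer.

Let a_n denote the general term. Form the ratio a_{n+1}/a_n and simplify:
a_{n+1}/a_n = 6*n^2/(n + 1)^2
Take the limit as n -> infinity: L = 6.
Since L = 6 > 1 (or L = infinity), the ratio test implies the series diverges.

diverges


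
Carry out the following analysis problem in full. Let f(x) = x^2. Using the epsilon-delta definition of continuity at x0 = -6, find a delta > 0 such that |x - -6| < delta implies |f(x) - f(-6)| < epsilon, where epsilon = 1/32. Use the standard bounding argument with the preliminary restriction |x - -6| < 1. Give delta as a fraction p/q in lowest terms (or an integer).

Factor: |x^2 - (-6)^2| = |x - -6| * |x + -6|.
Impose |x - -6| < 1 first. Then |x + -6| = |(x - -6) + 2*(-6)| <= |x - -6| + 2*|-6| < 1 + 12 = 13.
So |x^2 - (-6)^2| < delta * 13.
We need delta * 13 <= 1/32, i.e. delta <= 1/32/13 = 1/416.
Since 1/416 < 1, this is tighter than 1; take delta = 1/416.
So delta = 1/416 works.

1/416


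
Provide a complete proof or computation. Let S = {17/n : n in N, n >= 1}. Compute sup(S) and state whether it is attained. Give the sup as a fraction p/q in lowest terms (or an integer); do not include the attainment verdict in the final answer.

Analysis:
- Values: 17, 17/2, 17/3, 17/4, ... strictly decreasing.
- The maximum is 17 (n=1); sup = 17 (attained).
- The set is bounded below by 0; 17/n -> 0 so 0 is the greatest lower bound.
- 0 is not in the set, so inf = 0 is not attained.
Conclusion: sup(S) = 17, attained in S.

17


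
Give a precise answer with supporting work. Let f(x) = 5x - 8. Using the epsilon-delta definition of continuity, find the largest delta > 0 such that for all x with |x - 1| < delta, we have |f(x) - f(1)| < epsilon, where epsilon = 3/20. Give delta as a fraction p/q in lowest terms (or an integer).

We compute f(1) = 5*(1) - 8 = -3.
|f(x) - f(1)| = |5x - 8 - (-3)| = |5(x - 1)| = 5|x - 1|.
We need 5|x - 1| < 3/20, i.e. |x - 1| < 3/20 / 5 = 3/100.
So any delta <= 3/100 works. Conversely, if delta > 3/100, then x = 1 + 3/100 satisfies |x - 1| = 3/100 < delta but |f(x) - f(1)| = 5 * 3/100 = 3/20, which is not < 3/20; so no larger delta works.
Hence the largest such delta is 3/100.

3/100


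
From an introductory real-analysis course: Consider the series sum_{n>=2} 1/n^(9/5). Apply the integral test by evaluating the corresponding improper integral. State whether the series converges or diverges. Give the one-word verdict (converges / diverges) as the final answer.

Let f(x) = x^(-9/5). Then f is positive, continuous, and decreasing on [2, infinity), so the integral test applies.
Compute the improper integral int_{2}^infinity f(x) dx:
  antiderivative F(x) = -5/(4*x^(4/5)).
  As x -> infinity, F(x) -> 0 (since p = 9/5 > 1).
  So int = F(infinity) - F(2) = 0 - (-5*2^(1/5)/8) = 5*2^(1/5)/8.
  Finite, so by the integral test, the series converges.

converges


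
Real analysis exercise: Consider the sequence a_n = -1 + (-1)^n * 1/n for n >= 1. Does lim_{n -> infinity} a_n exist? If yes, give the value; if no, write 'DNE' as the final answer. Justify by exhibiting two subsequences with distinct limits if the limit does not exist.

Examine the behaviour of a_n along subsequences.
Even-n subsequence a_{2k} = -1 + 1/(2k) -> -1. Odd-n subsequence a_{2k+1} = -1 - 1/(2k+1) -> -1. Both tend to -1, which suggests the limit is -1; verify directly.
|a_n - (-1)| = |(-1)^n * 1/n| = 1/n for every n >= 1.
Given epsilon > 0, choose a positive integer N > 1/epsilon. Then for all n >= N, |a_n - (-1)| = 1/n <= 1/N < epsilon.
So by the definition of the limit, lim a_n exists and equals -1.

-1


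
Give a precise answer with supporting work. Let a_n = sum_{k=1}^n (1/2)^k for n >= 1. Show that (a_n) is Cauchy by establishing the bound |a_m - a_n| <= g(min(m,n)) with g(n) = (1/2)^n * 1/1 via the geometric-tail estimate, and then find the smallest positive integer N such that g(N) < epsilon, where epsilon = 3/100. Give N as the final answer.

For m > n >= 1: |a_m - a_n| = sum_{k=n+1}^m (1/2)^k < sum_{k=n+1}^infinity (1/2)^k = (1/2)^(n+1) / (1 - 1/2) = (1/2)^n * (1/2) * (2/1) = (1/2)^n * 1/1.
So g(n) = (1/2)^n / 1. Since g(n) -> 0, (a_n) is Cauchy.
Now solve g(N) < 3/100: (1/2)^N / 1 < 3/100 <=> 2^N > 1 / (1 * 3/100) = 100/3.
Check powers of 2: 2^5 = 32 <= 100/3, 2^6 = 64 > 100/3.
So the smallest such N is 6. Check: g(6) = 1/(1 * 64) = 1/64 < 3/100.

6


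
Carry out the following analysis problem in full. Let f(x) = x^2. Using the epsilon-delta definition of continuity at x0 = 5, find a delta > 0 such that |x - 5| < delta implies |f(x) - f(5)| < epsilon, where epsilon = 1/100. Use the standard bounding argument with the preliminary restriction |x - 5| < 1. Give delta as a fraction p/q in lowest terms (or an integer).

Factor: |x^2 - (5)^2| = |x - 5| * |x + 5|.
Impose |x - 5| < 1 first. Then |x + 5| = |(x - 5) + 2*(5)| <= |x - 5| + 2*|5| < 1 + 10 = 11.
So |x^2 - (5)^2| < delta * 11.
We need delta * 11 <= 1/100, i.e. delta <= 1/100/11 = 1/1100.
Since 1/1100 < 1, this is tighter than 1; take delta = 1/1100.
So delta = 1/1100 works.

1/1100


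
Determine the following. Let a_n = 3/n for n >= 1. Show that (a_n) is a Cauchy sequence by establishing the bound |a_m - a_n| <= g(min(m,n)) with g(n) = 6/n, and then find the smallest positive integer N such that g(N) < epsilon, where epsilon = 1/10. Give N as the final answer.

For any m, n >= 1, by the triangle inequality:
|a_m - a_n| = |3/m - 3/n| <= 3*1/m + 3*1/n <= 6/min(m,n).
So g(n) = 6/n bounds the Cauchy difference. Since g(n) -> 0, (a_n) is Cauchy.
Now solve g(N) < 1/10: 6/N < 1/10 <=> N > 6 / (1/10) = 60.
The smallest integer strictly greater than 60 is N = 61.
Check: g(61) = 6/61 = 6/61 < 1/10; g(60) = 1/10 >= 1/10. So N = 61.

61


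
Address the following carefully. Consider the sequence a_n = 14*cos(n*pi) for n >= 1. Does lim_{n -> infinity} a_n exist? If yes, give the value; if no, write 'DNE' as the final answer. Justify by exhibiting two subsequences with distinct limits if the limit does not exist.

Examine the behaviour of a_n along subsequences.
cos(n*pi) = (-1)^n, so a_n = 14*(-1)^n. a_{2k} = 14 -> 14. a_{2k+1} = -14 -> -14.
Since these two subsequential limits are 14 and -14, distinct, the full sequence cannot converge (a convergent sequence has all subsequences tending to the same limit). So lim a_n does not exist.

DNE


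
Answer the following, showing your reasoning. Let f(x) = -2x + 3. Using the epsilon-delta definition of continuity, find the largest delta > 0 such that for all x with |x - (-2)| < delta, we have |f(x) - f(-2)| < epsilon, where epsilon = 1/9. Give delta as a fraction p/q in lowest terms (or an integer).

We compute f(-2) = -2*(-2) + 3 = 7.
|f(x) - f(-2)| = |-2x + 3 - (7)| = |-2(x - (-2))| = 2|x - (-2)|.
We need 2|x - (-2)| < 1/9, i.e. |x - (-2)| < 1/9 / 2 = 1/18.
So any delta <= 1/18 works. Conversely, if delta > 1/18, then x = -2 + 1/18 satisfies |x - (-2)| = 1/18 < delta but |f(x) - f(-2)| = 2 * 1/18 = 1/9, which is not < 1/9; so no larger delta works.
Hence the largest such delta is 1/18.

1/18


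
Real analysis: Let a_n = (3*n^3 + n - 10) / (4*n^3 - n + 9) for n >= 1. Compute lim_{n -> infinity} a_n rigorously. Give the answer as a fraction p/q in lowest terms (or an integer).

Divide numerator and denominator by n^3, the highest power:
numerator / n^3 = 3 + n^(-2) - 10/n^3
denominator / n^3 = 4 - 1/n^2 + 9/n^3
As n -> infinity, all terms of the form c/n^k (k >= 1) tend to 0.
So numerator / n^3 -> 3 and denominator / n^3 -> 4.
Therefore lim a_n = 3/4.

3/4


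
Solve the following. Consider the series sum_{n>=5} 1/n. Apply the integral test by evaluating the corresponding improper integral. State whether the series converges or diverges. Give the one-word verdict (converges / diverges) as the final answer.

Let f(x) = 1/x. Then f is positive, continuous, and decreasing on [5, infinity), so the integral test applies.
Compute the improper integral int_{5}^infinity f(x) dx:
  antiderivative F(x) = log(x).
  As x -> infinity, log(x) -> infinity.
  So int = infinity - log(5) = infinity. By the integral test, the series diverges.

diverges


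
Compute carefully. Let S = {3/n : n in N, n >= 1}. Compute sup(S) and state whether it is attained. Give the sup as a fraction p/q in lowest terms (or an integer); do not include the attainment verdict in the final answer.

Analysis:
- Values: 3, 3/2, 1, 3/4, ... strictly decreasing.
- The maximum is 3 (n=1); sup = 3 (attained).
- The set is bounded below by 0; 3/n -> 0 so 0 is the greatest lower bound.
- 0 is not in the set, so inf = 0 is not attained.
Conclusion: sup(S) = 3, attained in S.

3


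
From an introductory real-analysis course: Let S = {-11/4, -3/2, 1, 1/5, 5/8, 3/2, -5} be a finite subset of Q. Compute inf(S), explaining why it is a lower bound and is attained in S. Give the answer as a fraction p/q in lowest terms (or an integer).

S is finite, so inf(S) = min(S).
Sorted increasing:
-5, -11/4, -3/2, 1/5, 5/8, 1, 3/2
The extremum is -5.
For every x in S, x >= -5. And -5 is in S, so it is attained.
Therefore inf(S) = -5.

-5


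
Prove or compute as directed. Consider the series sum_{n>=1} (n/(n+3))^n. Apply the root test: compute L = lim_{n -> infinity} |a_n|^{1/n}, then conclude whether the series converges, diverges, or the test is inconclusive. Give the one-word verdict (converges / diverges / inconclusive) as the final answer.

Let a_n denote the general term. Form |a_n|^(1/n) and simplify:
|a_n|^(1/n) = n/(n + 3)
Take the limit as n -> infinity: L = 1.
Since L = 1, the root test is inconclusive. (In fact a_n = (n/(n+3))^n -> e^(-3) != 0, so the nth-term test shows divergence; but the root test itself gives no conclusion.)

inconclusive


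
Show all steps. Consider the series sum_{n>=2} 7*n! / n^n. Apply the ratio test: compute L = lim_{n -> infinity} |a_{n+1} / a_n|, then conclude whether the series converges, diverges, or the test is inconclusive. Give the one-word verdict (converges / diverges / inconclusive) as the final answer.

Let a_n denote the general term. Form the ratio a_{n+1}/a_n and simplify:
a_{n+1}/a_n = (n/(n + 1))^n
Take the limit as n -> infinity: L = exp(-1).
Since L = exp(-1) < 1, the ratio test implies the series converges.

converges


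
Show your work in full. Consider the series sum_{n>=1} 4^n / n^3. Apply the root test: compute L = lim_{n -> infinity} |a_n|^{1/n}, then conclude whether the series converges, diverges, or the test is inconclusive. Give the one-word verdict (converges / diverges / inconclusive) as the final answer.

Let a_n denote the general term. Form |a_n|^(1/n) and simplify:
|a_n|^(1/n) = 4/n^(3/n)
Take the limit as n -> infinity: L = 4.
Since L = 4 > 1, the root test implies divergence.

diverges


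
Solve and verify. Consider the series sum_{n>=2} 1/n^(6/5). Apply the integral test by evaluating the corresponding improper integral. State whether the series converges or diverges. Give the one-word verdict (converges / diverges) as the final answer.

Let f(x) = x^(-6/5). Then f is positive, continuous, and decreasing on [2, infinity), so the integral test applies.
Compute the improper integral int_{2}^infinity f(x) dx:
  antiderivative F(x) = -5/x^(1/5).
  As x -> infinity, F(x) -> 0 (since p = 6/5 > 1).
  So int = F(infinity) - F(2) = 0 - (-5*2^(4/5)/2) = 5*2^(4/5)/2.
  Finite, so by the integral test, the series converges.

converges


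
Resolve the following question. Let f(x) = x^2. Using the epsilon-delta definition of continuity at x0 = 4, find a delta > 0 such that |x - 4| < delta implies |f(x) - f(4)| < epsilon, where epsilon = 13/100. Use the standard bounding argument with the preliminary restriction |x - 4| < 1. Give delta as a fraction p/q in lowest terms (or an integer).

Factor: |x^2 - (4)^2| = |x - 4| * |x + 4|.
Impose |x - 4| < 1 first. Then |x + 4| = |(x - 4) + 2*(4)| <= |x - 4| + 2*|4| < 1 + 8 = 9.
So |x^2 - (4)^2| < delta * 9.
We need delta * 9 <= 13/100, i.e. delta <= 13/100/9 = 13/900.
Since 13/900 < 1, this is tighter than 1; take delta = 13/900.
So delta = 13/900 works.

13/900


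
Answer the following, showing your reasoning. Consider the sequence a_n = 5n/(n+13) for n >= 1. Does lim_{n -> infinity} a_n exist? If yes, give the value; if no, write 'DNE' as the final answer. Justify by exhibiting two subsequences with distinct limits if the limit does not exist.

Examine the behaviour of a_n along subsequences.
Even-n subsequence a_{2k} = 5(2k)/(2k+13) -> 5. Odd-n subsequence a_{2k+1} = 5(2k+1)/(2k+14) -> 5. Both tend to 5, which suggests the limit is 5; verify directly.
|a_n - 5| = |5n - 5(n+13)| / (n+13) = 65/(n+13) < 65/n for every n >= 1.
Given epsilon > 0, choose a positive integer N > 65/epsilon. Then for all n >= N, |a_n - 5| < 65/n <= 65/N < epsilon.
So by the definition of the limit, lim a_n exists and equals 5.

5


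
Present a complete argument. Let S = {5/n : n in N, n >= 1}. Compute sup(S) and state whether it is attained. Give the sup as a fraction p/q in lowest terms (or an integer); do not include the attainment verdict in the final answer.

Analysis:
- Values: 5, 5/2, 5/3, 5/4, ... strictly decreasing.
- The maximum is 5 (n=1); sup = 5 (attained).
- The set is bounded below by 0; 5/n -> 0 so 0 is the greatest lower bound.
- 0 is not in the set, so inf = 0 is not attained.
Conclusion: sup(S) = 5, attained in S.

5


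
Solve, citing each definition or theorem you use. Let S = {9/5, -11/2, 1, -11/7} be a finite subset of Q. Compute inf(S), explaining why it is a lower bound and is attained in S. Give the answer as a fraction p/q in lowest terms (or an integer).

S is finite, so inf(S) = min(S).
Sorted increasing:
-11/2, -11/7, 1, 9/5
The extremum is -11/2.
For every x in S, x >= -11/2. And -11/2 is in S, so it is attained.
Therefore inf(S) = -11/2.

-11/2


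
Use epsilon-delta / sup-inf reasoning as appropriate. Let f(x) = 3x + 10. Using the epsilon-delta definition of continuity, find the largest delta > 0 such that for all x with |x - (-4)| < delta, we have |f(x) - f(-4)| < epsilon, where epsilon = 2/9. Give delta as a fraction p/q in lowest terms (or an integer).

We compute f(-4) = 3*(-4) + 10 = -2.
|f(x) - f(-4)| = |3x + 10 - (-2)| = |3(x - (-4))| = 3|x - (-4)|.
We need 3|x - (-4)| < 2/9, i.e. |x - (-4)| < 2/9 / 3 = 2/27.
So any delta <= 2/27 works. Conversely, if delta > 2/27, then x = -4 + 2/27 satisfies |x - (-4)| = 2/27 < delta but |f(x) - f(-4)| = 3 * 2/27 = 2/9, which is not < 2/9; so no larger delta works.
Hence the largest such delta is 2/27.

2/27


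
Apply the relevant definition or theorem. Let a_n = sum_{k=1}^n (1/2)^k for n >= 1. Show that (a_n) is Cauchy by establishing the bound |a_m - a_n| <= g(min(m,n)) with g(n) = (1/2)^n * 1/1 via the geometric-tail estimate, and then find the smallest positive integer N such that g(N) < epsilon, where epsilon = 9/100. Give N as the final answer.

For m > n >= 1: |a_m - a_n| = sum_{k=n+1}^m (1/2)^k < sum_{k=n+1}^infinity (1/2)^k = (1/2)^(n+1) / (1 - 1/2) = (1/2)^n * (1/2) * (2/1) = (1/2)^n * 1/1.
So g(n) = (1/2)^n / 1. Since g(n) -> 0, (a_n) is Cauchy.
Now solve g(N) < 9/100: (1/2)^N / 1 < 9/100 <=> 2^N > 1 / (1 * 9/100) = 100/9.
Check powers of 2: 2^3 = 8 <= 100/9, 2^4 = 16 > 100/9.
So the smallest such N is 4. Check: g(4) = 1/(1 * 16) = 1/16 < 9/100.

4


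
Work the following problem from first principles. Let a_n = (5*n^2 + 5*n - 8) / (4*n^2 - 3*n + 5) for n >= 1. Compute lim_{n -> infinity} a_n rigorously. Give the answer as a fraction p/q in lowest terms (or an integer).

Divide numerator and denominator by n^2, the highest power:
numerator / n^2 = 5 + 5/n - 8/n^2
denominator / n^2 = 4 - 3/n + 5/n^2
As n -> infinity, all terms of the form c/n^k (k >= 1) tend to 0.
So numerator / n^2 -> 5 and denominator / n^2 -> 4.
Therefore lim a_n = 5/4.

5/4


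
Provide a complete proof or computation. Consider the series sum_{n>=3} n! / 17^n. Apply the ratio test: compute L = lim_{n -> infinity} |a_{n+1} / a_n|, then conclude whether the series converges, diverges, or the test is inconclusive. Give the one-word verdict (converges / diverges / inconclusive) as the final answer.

Let a_n denote the general term. Form the ratio a_{n+1}/a_n and simplify:
a_{n+1}/a_n = n/17 + 1/17
Take the limit as n -> infinity: L = infinity.
Since L = infinity > 1 (or L = infinity), the ratio test implies the series diverges.

diverges


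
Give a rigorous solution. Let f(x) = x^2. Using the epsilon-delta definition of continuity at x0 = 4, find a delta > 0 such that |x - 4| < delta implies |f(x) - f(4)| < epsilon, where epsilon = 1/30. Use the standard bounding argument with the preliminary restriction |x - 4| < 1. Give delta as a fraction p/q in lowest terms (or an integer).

Factor: |x^2 - (4)^2| = |x - 4| * |x + 4|.
Impose |x - 4| < 1 first. Then |x + 4| = |(x - 4) + 2*(4)| <= |x - 4| + 2*|4| < 1 + 8 = 9.
So |x^2 - (4)^2| < delta * 9.
We need delta * 9 <= 1/30, i.e. delta <= 1/30/9 = 1/270.
Since 1/270 < 1, this is tighter than 1; take delta = 1/270.
So delta = 1/270 works.

1/270


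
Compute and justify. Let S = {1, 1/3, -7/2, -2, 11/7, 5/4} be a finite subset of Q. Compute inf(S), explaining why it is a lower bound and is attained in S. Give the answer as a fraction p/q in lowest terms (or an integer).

S is finite, so inf(S) = min(S).
Sorted increasing:
-7/2, -2, 1/3, 1, 5/4, 11/7
The extremum is -7/2.
For every x in S, x >= -7/2. And -7/2 is in S, so it is attained.
Therefore inf(S) = -7/2.

-7/2


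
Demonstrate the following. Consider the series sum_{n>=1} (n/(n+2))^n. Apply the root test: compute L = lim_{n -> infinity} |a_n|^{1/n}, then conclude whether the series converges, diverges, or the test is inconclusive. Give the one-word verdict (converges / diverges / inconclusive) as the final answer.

Let a_n denote the general term. Form |a_n|^(1/n) and simplify:
|a_n|^(1/n) = n/(n + 2)
Take the limit as n -> infinity: L = 1.
Since L = 1, the root test is inconclusive. (In fact a_n = (n/(n+2))^n -> e^(-2) != 0, so the nth-term test shows divergence; but the root test itself gives no conclusion.)

inconclusive


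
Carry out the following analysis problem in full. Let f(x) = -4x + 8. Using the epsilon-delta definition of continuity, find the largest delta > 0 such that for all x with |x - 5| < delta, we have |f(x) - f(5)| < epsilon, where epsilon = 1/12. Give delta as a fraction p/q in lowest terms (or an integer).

We compute f(5) = -4*(5) + 8 = -12.
|f(x) - f(5)| = |-4x + 8 - (-12)| = |-4(x - 5)| = 4|x - 5|.
We need 4|x - 5| < 1/12, i.e. |x - 5| < 1/12 / 4 = 1/48.
So any delta <= 1/48 works. Conversely, if delta > 1/48, then x = 5 + 1/48 satisfies |x - 5| = 1/48 < delta but |f(x) - f(5)| = 4 * 1/48 = 1/12, which is not < 1/12; so no larger delta works.
Hence the largest such delta is 1/48.

1/48


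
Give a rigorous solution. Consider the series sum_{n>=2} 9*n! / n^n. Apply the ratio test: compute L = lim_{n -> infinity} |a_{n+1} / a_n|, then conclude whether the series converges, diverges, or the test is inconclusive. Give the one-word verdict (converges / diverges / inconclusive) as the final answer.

Let a_n denote the general term. Form the ratio a_{n+1}/a_n and simplify:
a_{n+1}/a_n = (n/(n + 1))^n
Take the limit as n -> infinity: L = exp(-1).
Since L = exp(-1) < 1, the ratio test implies the series converges.

converges


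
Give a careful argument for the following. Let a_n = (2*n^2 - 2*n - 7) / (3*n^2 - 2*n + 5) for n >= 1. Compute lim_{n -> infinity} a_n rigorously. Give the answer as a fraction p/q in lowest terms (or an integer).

Divide numerator and denominator by n^2, the highest power:
numerator / n^2 = 2 - 2/n - 7/n^2
denominator / n^2 = 3 - 2/n + 5/n^2
As n -> infinity, all terms of the form c/n^k (k >= 1) tend to 0.
So numerator / n^2 -> 2 and denominator / n^2 -> 3.
Therefore lim a_n = 2/3.

2/3


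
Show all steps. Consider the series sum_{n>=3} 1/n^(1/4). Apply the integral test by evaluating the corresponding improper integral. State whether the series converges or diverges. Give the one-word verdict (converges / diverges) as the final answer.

Let f(x) = x^(-1/4). Then f is positive, continuous, and decreasing on [3, infinity), so the integral test applies.
Compute the improper integral int_{3}^infinity f(x) dx:
  antiderivative F(x) = 4*x^(3/4)/3.
  As x -> infinity, F(x) -> infinity (since p = 1/4 < 1).
  So the integral diverges. By the integral test, the series diverges.

diverges


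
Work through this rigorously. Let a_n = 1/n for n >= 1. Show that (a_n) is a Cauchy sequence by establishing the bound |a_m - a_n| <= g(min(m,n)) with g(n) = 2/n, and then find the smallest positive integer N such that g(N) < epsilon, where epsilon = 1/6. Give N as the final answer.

For any m, n >= 1, by the triangle inequality:
|a_m - a_n| = |1/m - 1/n| <= 1/m + 1/n <= 2/min(m,n).
So g(n) = 2/n bounds the Cauchy difference. Since g(n) -> 0, (a_n) is Cauchy.
Now solve g(N) < 1/6: 2/N < 1/6 <=> N > 2 / (1/6) = 12.
The smallest integer strictly greater than 12 is N = 13.
Check: g(13) = 2/13 = 2/13 < 1/6; g(12) = 1/6 >= 1/6. So N = 13.

13


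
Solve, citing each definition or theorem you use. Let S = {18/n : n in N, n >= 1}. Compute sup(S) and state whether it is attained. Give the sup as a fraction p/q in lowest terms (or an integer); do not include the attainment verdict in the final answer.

Analysis:
- Values: 18, 9, 6, 9/2, ... strictly decreasing.
- The maximum is 18 (n=1); sup = 18 (attained).
- The set is bounded below by 0; 18/n -> 0 so 0 is the greatest lower bound.
- 0 is not in the set, so inf = 0 is not attained.
Conclusion: sup(S) = 18, attained in S.

18


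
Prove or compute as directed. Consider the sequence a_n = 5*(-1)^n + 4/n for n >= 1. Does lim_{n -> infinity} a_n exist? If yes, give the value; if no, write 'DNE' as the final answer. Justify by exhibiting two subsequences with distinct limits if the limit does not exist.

Examine the behaviour of a_n along subsequences.
a_{2k} = 5 + 4/(2k) -> 5. a_{2k+1} = -5 + 4/(2k+1) -> -5.
Since these two subsequential limits are 5 and -5, distinct, the full sequence cannot converge (a convergent sequence has all subsequences tending to the same limit). So lim a_n does not exist.

DNE


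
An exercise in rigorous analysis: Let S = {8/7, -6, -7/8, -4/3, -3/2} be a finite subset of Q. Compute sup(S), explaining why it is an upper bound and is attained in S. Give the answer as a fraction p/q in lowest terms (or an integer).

S is finite, so sup(S) = max(S).
Sorted decreasing:
8/7, -7/8, -4/3, -3/2, -6
The extremum is 8/7.
For every x in S, x <= 8/7. And 8/7 is in S, so it is attained.
Therefore sup(S) = 8/7.

8/7


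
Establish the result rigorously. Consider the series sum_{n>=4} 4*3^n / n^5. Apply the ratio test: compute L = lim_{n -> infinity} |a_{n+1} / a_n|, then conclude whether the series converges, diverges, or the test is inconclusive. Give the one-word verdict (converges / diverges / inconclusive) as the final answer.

Let a_n denote the general term. Form the ratio a_{n+1}/a_n and simplify:
a_{n+1}/a_n = 3*n^5/(n + 1)^5
Take the limit as n -> infinity: L = 3.
Since L = 3 > 1 (or L = infinity), the ratio test implies the series diverges.

diverges


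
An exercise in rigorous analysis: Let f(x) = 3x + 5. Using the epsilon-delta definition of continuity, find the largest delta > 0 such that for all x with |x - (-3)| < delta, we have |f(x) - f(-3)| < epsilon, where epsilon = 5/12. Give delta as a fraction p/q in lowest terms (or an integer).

We compute f(-3) = 3*(-3) + 5 = -4.
|f(x) - f(-3)| = |3x + 5 - (-4)| = |3(x - (-3))| = 3|x - (-3)|.
We need 3|x - (-3)| < 5/12, i.e. |x - (-3)| < 5/12 / 3 = 5/36.
So any delta <= 5/36 works. Conversely, if delta > 5/36, then x = -3 + 5/36 satisfies |x - (-3)| = 5/36 < delta but |f(x) - f(-3)| = 3 * 5/36 = 5/12, which is not < 5/12; so no larger delta works.
Hence the largest such delta is 5/36.

5/36


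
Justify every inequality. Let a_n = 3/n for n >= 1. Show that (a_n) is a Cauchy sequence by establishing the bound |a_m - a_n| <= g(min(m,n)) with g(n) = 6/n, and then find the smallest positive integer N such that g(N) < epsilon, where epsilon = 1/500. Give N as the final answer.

For any m, n >= 1, by the triangle inequality:
|a_m - a_n| = |3/m - 3/n| <= 3*1/m + 3*1/n <= 6/min(m,n).
So g(n) = 6/n bounds the Cauchy difference. Since g(n) -> 0, (a_n) is Cauchy.
Now solve g(N) < 1/500: 6/N < 1/500 <=> N > 6 / (1/500) = 3000.
The smallest integer strictly greater than 3000 is N = 3001.
Check: g(3001) = 6/3001 = 6/3001 < 1/500; g(3000) = 1/500 >= 1/500. So N = 3001.

3001


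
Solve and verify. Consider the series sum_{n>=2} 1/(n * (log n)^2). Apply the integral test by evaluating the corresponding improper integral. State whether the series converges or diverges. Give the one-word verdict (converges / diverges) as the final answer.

Let f(x) = 1/(x*log(x)^2). Then f is positive, continuous, and decreasing on [2, infinity), so the integral test applies.
Compute the improper integral int_{2}^infinity f(x) dx:
  antiderivative F(x) = -1/log(x).
  F(x) -> 0 as x -> infinity.  int = 0 - F(2) = 1/log(2) < infinity. By the integral test, the series converges.

converges


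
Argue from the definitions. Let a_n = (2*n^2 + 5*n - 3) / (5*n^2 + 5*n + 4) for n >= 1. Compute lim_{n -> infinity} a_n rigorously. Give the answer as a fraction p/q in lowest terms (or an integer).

Divide numerator and denominator by n^2, the highest power:
numerator / n^2 = 2 + 5/n - 3/n^2
denominator / n^2 = 5 + 5/n + 4/n^2
As n -> infinity, all terms of the form c/n^k (k >= 1) tend to 0.
So numerator / n^2 -> 2 and denominator / n^2 -> 5.
Therefore lim a_n = 2/5.

2/5


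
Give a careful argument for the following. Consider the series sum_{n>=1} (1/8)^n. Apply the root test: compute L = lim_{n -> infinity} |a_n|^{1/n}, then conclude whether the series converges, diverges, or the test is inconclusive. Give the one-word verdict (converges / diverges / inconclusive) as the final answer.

Let a_n denote the general term. Form |a_n|^(1/n) and simplify:
|a_n|^(1/n) = 1/8
Take the limit as n -> infinity: L = 1/8.
Since L = 1/8 < 1, the root test implies convergence.

converges


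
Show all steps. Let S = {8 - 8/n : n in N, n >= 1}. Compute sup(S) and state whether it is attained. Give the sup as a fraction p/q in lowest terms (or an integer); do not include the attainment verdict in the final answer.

Analysis:
- Values: 0, 4, 16/3, 6, ... strictly increasing.
- Minimum is 0 (n=1); inf = 0 (attained).
- 8 - 8/n -> 8 from below; sup = 8, not attained.
Conclusion: sup(S) = 8, not attained in S.

8


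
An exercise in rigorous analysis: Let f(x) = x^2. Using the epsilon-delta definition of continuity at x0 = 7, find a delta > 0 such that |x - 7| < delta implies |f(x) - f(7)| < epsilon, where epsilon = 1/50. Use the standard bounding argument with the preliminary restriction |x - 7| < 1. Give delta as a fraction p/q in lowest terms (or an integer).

Factor: |x^2 - (7)^2| = |x - 7| * |x + 7|.
Impose |x - 7| < 1 first. Then |x + 7| = |(x - 7) + 2*(7)| <= |x - 7| + 2*|7| < 1 + 14 = 15.
So |x^2 - (7)^2| < delta * 15.
We need delta * 15 <= 1/50, i.e. delta <= 1/50/15 = 1/750.
Since 1/750 < 1, this is tighter than 1; take delta = 1/750.
So delta = 1/750 works.

1/750


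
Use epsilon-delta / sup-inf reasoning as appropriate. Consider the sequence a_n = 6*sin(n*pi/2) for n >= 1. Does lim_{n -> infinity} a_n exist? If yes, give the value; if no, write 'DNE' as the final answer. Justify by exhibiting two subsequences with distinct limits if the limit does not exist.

Examine the behaviour of a_n along subsequences.
a_{4k+1} = 6*sin(pi/2 + 2k*pi) = 6 -> 6. a_{4k+3} = 6*sin(3pi/2 + 2k*pi) = -6 -> -6.
Since these two subsequential limits are 6 and -6, distinct, the full sequence cannot converge (a convergent sequence has all subsequences tending to the same limit). So lim a_n does not exist.

DNE


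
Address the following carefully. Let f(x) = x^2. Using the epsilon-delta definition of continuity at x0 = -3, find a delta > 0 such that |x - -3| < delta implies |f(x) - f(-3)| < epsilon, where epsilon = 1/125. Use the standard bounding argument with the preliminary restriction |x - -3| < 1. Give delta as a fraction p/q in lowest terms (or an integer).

Factor: |x^2 - (-3)^2| = |x - -3| * |x + -3|.
Impose |x - -3| < 1 first. Then |x + -3| = |(x - -3) + 2*(-3)| <= |x - -3| + 2*|-3| < 1 + 6 = 7.
So |x^2 - (-3)^2| < delta * 7.
We need delta * 7 <= 1/125, i.e. delta <= 1/125/7 = 1/875.
Since 1/875 < 1, this is tighter than 1; take delta = 1/875.
So delta = 1/875 works.

1/875


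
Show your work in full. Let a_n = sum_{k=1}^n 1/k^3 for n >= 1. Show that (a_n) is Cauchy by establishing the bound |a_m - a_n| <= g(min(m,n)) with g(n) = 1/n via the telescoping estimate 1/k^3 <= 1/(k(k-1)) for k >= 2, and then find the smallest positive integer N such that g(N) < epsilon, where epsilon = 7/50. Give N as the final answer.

For m > n >= 1: |a_m - a_n| = sum_{k=n+1}^m 1/k^3.
Use 1/k^3 <= 1/(k(k-1)) = 1/(k-1) - 1/k for k >= 2 (which holds since k^3 >= k^2 >= k(k-1) for k >= 2):
sum_{k=n+1}^m 1/k^3 <= sum_{k=n+1}^m (1/(k-1) - 1/k) = 1/n - 1/m <= 1/n.
By symmetry the same bound holds with n,m swapped, so |a_m - a_n| <= 1/min(m,n) = g(min(m,n)). Since g(n) -> 0, (a_n) is Cauchy.
Now solve g(N) < 7/50: 1/N < 7/50 <=> N > 1/(7/50) = 50/7.
The smallest integer strictly greater than 50/7 is N = 8.
Check: g(8) = 1/8 < 7/50; g(7) = 1/7 >= 7/50. So N = 8.

8


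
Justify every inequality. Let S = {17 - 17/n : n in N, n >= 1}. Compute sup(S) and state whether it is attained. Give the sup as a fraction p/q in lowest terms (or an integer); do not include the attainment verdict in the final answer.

Analysis:
- Values: 0, 17/2, 34/3, 51/4, ... strictly increasing.
- Minimum is 0 (n=1); inf = 0 (attained).
- 17 - 17/n -> 17 from below; sup = 17, not attained.
Conclusion: sup(S) = 17, not attained in S.

17


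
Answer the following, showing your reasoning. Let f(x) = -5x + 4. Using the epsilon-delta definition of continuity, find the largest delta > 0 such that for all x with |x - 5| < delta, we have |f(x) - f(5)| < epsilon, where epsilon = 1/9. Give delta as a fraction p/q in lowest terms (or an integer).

We compute f(5) = -5*(5) + 4 = -21.
|f(x) - f(5)| = |-5x + 4 - (-21)| = |-5(x - 5)| = 5|x - 5|.
We need 5|x - 5| < 1/9, i.e. |x - 5| < 1/9 / 5 = 1/45.
So any delta <= 1/45 works. Conversely, if delta > 1/45, then x = 5 + 1/45 satisfies |x - 5| = 1/45 < delta but |f(x) - f(5)| = 5 * 1/45 = 1/9, which is not < 1/9; so no larger delta works.
Hence the largest such delta is 1/45.

1/45


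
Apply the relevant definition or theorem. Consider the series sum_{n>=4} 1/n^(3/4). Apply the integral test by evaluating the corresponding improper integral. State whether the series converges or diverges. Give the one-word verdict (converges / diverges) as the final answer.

Let f(x) = x^(-3/4). Then f is positive, continuous, and decreasing on [4, infinity), so the integral test applies.
Compute the improper integral int_{4}^infinity f(x) dx:
  antiderivative F(x) = 4*x^(1/4).
  As x -> infinity, F(x) -> infinity (since p = 3/4 < 1).
  So the integral diverges. By the integral test, the series diverges.

diverges


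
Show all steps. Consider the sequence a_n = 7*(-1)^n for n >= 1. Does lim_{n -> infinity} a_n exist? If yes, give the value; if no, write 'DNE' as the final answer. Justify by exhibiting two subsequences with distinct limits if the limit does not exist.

Examine the behaviour of a_n along subsequences.
Even-n subsequence a_{2k} = 7 -> 7. Odd-n subsequence a_{2k+1} = -7 -> -7.
Since these two subsequential limits are 7 and -7, distinct, the full sequence cannot converge (a convergent sequence has all subsequences tending to the same limit). So lim a_n does not exist.

DNE


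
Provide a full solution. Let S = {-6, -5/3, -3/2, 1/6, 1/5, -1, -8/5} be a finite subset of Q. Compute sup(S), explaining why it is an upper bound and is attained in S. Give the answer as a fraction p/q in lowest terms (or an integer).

S is finite, so sup(S) = max(S).
Sorted decreasing:
1/5, 1/6, -1, -3/2, -8/5, -5/3, -6
The extremum is 1/5.
For every x in S, x <= 1/5. And 1/5 is in S, so it is attained.
Therefore sup(S) = 1/5.

1/5


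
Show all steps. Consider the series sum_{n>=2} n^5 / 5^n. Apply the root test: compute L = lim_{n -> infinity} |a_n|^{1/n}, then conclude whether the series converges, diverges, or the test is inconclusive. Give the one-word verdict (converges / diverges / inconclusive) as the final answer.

Let a_n denote the general term. Form |a_n|^(1/n) and simplify:
|a_n|^(1/n) = n^(5/n)/5
Take the limit as n -> infinity: L = 1/5.
Since L = 1/5 < 1, the root test implies convergence.

converges


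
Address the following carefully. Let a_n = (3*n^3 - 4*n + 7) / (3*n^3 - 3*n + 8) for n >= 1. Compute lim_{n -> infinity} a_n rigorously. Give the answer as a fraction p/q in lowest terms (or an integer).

Divide numerator and denominator by n^3, the highest power:
numerator / n^3 = 3 - 4/n^2 + 7/n^3
denominator / n^3 = 3 - 3/n^2 + 8/n^3
As n -> infinity, all terms of the form c/n^k (k >= 1) tend to 0.
So numerator / n^3 -> 3 and denominator / n^3 -> 3.
Therefore lim a_n = 1.

1


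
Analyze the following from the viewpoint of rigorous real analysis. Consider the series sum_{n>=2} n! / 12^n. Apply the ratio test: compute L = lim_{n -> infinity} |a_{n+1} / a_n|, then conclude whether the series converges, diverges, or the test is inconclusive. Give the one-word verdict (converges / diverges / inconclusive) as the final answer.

Let a_n denote the general term. Form the ratio a_{n+1}/a_n and simplify:
a_{n+1}/a_n = n/12 + 1/12
Take the limit as n -> infinity: L = infinity.
Since L = infinity > 1 (or L = infinity), the ratio test implies the series diverges.

diverges


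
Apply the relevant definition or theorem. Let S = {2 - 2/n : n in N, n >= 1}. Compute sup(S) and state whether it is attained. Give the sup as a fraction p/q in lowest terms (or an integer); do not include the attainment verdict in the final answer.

Analysis:
- Values: 0, 1, 4/3, 3/2, ... strictly increasing.
- Minimum is 0 (n=1); inf = 0 (attained).
- 2 - 2/n -> 2 from below; sup = 2, not attained.
Conclusion: sup(S) = 2, not attained in S.

2


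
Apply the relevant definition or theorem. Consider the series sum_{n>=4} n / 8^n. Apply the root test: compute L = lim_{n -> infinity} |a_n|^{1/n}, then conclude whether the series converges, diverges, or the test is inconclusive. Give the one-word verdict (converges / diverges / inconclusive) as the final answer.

Let a_n denote the general term. Form |a_n|^(1/n) and simplify:
|a_n|^(1/n) = n^(1/n)/8
Take the limit as n -> infinity: L = 1/8.
Since L = 1/8 < 1, the root test implies convergence.

converges


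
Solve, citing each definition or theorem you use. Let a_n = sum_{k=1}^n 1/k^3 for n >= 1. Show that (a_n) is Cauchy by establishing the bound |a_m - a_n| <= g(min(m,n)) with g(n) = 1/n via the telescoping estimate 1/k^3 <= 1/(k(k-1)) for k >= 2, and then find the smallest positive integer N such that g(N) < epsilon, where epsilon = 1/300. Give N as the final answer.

For m > n >= 1: |a_m - a_n| = sum_{k=n+1}^m 1/k^3.
Use 1/k^3 <= 1/(k(k-1)) = 1/(k-1) - 1/k for k >= 2 (which holds since k^3 >= k^2 >= k(k-1) for k >= 2):
sum_{k=n+1}^m 1/k^3 <= sum_{k=n+1}^m (1/(k-1) - 1/k) = 1/n - 1/m <= 1/n.
By symmetry the same bound holds with n,m swapped, so |a_m - a_n| <= 1/min(m,n) = g(min(m,n)). Since g(n) -> 0, (a_n) is Cauchy.
Now solve g(N) < 1/300: 1/N < 1/300 <=> N > 1/(1/300) = 300.
The smallest integer strictly greater than 300 is N = 301.
Check: g(301) = 1/301 < 1/300; g(300) = 1/300 >= 1/300. So N = 301.

301
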